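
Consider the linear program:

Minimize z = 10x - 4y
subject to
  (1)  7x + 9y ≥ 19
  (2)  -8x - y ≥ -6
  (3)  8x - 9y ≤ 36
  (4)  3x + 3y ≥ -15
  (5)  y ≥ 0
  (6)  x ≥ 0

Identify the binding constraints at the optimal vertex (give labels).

(2) and (6)

Extreme points and z = 10x - 4y:
  (7/13, 22/13) → z = -18/13
  (0, 19/9) → z = -76/9
  (0, 6) → z = -24

The minimum is at (0, 6). Substituting into each constraint, equality holds for (2) and (6); the remaining constraints have slack.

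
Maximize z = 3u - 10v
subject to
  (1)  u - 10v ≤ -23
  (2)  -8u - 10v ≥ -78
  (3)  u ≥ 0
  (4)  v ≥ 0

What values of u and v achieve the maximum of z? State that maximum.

Feasible corners and z = 3u - 10v:
  (55/9, 131/45) → z = -97/9
  (0, 23/10) → z = -23
  (0, 39/5) → z = -78

u = 55/9, v = 131/45, maximum z = -97/9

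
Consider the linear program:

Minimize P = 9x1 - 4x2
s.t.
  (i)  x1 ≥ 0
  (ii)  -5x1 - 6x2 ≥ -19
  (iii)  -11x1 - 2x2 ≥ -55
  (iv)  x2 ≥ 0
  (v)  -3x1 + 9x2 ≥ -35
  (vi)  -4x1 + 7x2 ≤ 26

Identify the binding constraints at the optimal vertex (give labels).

Extreme points and P = 9x1 - 4x2:
  (0, 19/6) → P = -38/3
  (0, 0) → P = 0
  (19/5, 0) → P = 171/5

The minimum is at (0, 19/6). Substituting into each constraint, equality holds for (i) and (ii); the remaining constraints have slack.

(i) and (ii)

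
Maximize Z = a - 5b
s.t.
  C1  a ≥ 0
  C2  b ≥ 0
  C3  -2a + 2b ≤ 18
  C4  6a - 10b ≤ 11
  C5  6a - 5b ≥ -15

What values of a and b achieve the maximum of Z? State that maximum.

Feasible corners and Z = a - 5b:
  (0, 0) → Z = 0
  (0, 3) → Z = -15
  (11/6, 0) → Z = 11/6
  (30, 39) → Z = -165
The feasible region is unbounded (it extends along (5, 3), (1, 1)), but Z strictly decreases along every unbounded feasible direction, so there is no improving ray and the maximum is attained at a vertex.

The binding constraints are b = 0 and 6a - 10b = 11.
Solving simultaneously gives a = 11/6, b = 0.

a = 11/6, b = 0, maximum Z = 11/6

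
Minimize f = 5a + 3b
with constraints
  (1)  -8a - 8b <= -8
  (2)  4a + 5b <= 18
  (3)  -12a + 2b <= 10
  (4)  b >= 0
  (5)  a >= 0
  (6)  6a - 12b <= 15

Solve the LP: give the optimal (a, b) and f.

The optimum lies where -8a - 8b = -8 and a = 0.
Solving simultaneously gives a = 0, b = 1.

a = 0, b = 1, minimum f = 3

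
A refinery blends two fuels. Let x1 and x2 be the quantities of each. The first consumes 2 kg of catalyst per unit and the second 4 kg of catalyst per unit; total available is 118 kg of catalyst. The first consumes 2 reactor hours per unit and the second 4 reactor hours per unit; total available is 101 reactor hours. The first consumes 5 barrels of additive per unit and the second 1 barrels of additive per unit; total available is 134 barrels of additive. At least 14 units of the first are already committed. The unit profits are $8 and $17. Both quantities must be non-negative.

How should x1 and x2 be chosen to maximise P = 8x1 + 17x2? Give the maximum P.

x1 = 14, x2 = 73/4, maximum P = 1689/4

The optimum lies where 2x1 + 4x2 = 101 and x1 = 14.
Solving simultaneously gives x1 = 14, x2 = 73/4.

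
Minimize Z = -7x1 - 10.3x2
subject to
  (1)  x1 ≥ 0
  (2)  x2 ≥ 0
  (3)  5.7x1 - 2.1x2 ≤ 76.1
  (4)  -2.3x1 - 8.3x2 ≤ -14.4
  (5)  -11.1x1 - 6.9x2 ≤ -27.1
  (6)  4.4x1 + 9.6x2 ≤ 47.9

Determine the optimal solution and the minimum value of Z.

Feasible corners and Z = -7x1 - 10.3x2:
  (0, 271/69) → Z = -27913/690
  (0, 479/96) → Z = -49337/960
  (144/23, 0) → Z = -1008/23
  (479/44, 0) → Z = -3353/44
  (12557/7626, 9751/7626) → Z = -20251/820

At the optimal vertex, x2 = 0 and 4.4x1 + 9.6x2 = 47.9.
Solving simultaneously gives x1 = 479/44, x2 = 0.

x1 = 479/44, x2 = 0, minimum Z = -3353/44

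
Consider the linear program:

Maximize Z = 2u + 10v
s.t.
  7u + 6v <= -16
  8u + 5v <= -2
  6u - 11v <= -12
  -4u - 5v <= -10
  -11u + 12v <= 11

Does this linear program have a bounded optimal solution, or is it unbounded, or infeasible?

The boundaries 7u + 6v = -16 and -4u - 5v = -10 meet at (-140/11, 134/11), but that point violates -11u + 12v ≤ 11. Every candidate vertex is excluded by some other constraint, so the feasible region is empty.

infeasible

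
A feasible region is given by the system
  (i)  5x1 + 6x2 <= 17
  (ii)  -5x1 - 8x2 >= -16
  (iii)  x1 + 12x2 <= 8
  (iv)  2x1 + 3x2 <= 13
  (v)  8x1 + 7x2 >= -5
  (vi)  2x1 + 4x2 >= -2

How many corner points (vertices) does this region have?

5

Intersecting each pair of boundary lines and keeping only the points that satisfy every inequality leaves:
  (4, -1/2)
  (10, -11/2)
  (32/13, 6/13)
  (-116/89, 69/89)
  (-1/3, -1/3)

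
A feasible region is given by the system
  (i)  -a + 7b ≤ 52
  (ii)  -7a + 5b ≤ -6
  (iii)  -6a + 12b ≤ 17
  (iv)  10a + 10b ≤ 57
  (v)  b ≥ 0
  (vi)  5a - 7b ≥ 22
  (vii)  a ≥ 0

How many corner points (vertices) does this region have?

Intersecting each pair of boundary lines and keeping only the points that satisfy every inequality leaves:
  (57/10, 0)
  (619/120, 13/24)
  (22/5, 0)

3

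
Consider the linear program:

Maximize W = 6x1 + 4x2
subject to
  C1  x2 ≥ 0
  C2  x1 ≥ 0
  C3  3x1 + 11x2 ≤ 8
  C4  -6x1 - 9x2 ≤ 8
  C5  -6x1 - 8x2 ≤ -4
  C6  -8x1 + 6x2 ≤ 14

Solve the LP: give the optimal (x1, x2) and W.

x1 = 8/3, x2 = 0, maximum W = 16

Corner points and W = 6x1 + 4x2:
  (8/3, 0) → W = 16
  (2/3, 0) → W = 4
  (0, 8/11) → W = 32/11
  (0, 1/2) → W = 2

The optimum lies where x2 = 0 and 3x1 + 11x2 = 8.
Solving simultaneously gives x1 = 8/3, x2 = 0.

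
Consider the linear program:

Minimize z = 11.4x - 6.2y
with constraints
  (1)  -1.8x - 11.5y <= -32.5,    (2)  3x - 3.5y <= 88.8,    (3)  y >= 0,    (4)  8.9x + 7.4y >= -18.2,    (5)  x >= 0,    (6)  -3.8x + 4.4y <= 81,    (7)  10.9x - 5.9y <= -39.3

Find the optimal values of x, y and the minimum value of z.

Corner points and z = 11.4x - 6.2y:
  (0, 405/22) → z = -2511/22
  (0, 393/59) → z = -12183/295
  (15249/1277, 36678/1277) → z = -53565/1277

The optimum lies where x = 0 and -3.8x + 4.4y = 81.
Solving simultaneously gives x = 0, y = 405/22.

x = 0, y = 405/22, minimum z = -2511/22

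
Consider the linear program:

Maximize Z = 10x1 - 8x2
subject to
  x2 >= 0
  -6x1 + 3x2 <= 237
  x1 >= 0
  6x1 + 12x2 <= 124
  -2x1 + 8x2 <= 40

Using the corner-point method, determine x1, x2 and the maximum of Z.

x1 = 62/3, x2 = 0, maximum Z = 620/3

Corner points and Z = 10x1 - 8x2:
  (0, 0) → Z = 0
  (62/3, 0) → Z = 620/3
  (0, 5) → Z = -40
  (64/9, 61/9) → Z = 152/9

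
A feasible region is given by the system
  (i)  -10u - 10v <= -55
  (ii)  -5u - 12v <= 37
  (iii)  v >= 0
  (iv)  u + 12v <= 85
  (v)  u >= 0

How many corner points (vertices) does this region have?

The feasible vertices (each the meet of two boundaries and inside every other half-plane) are:
  (11/2, 0)
  (0, 11/2)
  (85, 0)
  (0, 85/12)

4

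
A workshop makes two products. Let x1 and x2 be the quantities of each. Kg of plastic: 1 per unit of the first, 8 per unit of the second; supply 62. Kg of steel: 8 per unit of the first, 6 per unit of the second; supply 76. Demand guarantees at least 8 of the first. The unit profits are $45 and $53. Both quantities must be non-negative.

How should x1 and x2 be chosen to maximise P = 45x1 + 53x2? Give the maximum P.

x1 = 8, x2 = 2, maximum P = 466

Extreme points and P = 45x1 + 53x2:
  (19/2, 0) → P = 855/2
  (8, 0) → P = 360
  (8, 2) → P = 466

The binding constraints are 8x1 + 6x2 = 76 and x1 = 8.
Solving simultaneously gives x1 = 8, x2 = 2.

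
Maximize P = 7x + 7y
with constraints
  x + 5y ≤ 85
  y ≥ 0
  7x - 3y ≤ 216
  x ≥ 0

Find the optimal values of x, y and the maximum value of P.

Corner points and P = 7x + 7y:
  (1335/38, 379/38) → P = 5999/19
  (0, 17) → P = 119
  (216/7, 0) → P = 216
  (0, 0) → P = 0

The optimum lies where x + 5y = 85 and 7x - 3y = 216.
Solving simultaneously gives x = 1335/38, y = 379/38.

x = 1335/38, y = 379/38, maximum P = 5999/19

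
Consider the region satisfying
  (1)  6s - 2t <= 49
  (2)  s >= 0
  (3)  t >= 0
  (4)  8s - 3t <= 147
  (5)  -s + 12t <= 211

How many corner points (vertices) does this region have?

4

Of the 10 pairwise boundary intersections, those satisfying every inequality are:
  (49/6, 0)
  (101/7, 263/14)
  (0, 0)
  (0, 211/12)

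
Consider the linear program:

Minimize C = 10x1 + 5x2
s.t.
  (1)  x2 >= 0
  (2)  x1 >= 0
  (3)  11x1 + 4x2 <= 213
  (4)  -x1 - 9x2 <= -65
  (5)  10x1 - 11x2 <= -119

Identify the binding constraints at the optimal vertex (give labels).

Extreme points and C = 10x1 + 5x2:
  (0, 213/4) → C = 1065/4
  (0, 119/11) → C = 595/11
  (1867/161, 3439/161) → C = 35865/161

The minimum is at (0, 119/11). Substituting into each constraint, equality holds for (2) and (5); the remaining constraints have slack.

(2) and (5)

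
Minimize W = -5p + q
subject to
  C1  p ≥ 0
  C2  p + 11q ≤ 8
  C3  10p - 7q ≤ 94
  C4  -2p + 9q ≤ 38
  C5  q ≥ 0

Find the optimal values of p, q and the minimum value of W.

Vertices and W = -5p + q:
  (0, 8/11) → W = 8/11
  (0, 0) → W = 0
  (8, 0) → W = -40

The optimum lies where p + 11q = 8 and q = 0.
Solving simultaneously gives p = 8, q = 0.

p = 8, q = 0, minimum W = -40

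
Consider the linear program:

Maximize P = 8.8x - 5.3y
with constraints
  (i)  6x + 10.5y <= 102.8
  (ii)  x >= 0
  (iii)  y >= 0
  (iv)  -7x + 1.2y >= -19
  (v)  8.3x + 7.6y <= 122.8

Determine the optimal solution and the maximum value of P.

Corner points and P = 8.8x - 5.3y:
  (0, 1028/105) → P = -27242/525
  (5381/1345, 6056/807) → P = -92128/20175
  (0, 0) → P = 0
  (19/7, 0) → P = 836/35

The binding constraints are y = 0 and -7x + 1.2y = -19.
Solving simultaneously gives x = 19/7, y = 0.

x = 19/7, y = 0, maximum P = 836/35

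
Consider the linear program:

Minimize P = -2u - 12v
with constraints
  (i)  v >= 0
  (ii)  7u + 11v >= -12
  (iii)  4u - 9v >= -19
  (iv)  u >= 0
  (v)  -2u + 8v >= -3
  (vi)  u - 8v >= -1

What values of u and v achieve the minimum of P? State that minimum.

u = 4, v = 5/8, minimum P = -31/2

The optimum lies where -2u + 8v = -3 and u - 8v = -1.
Solving simultaneously gives u = 4, v = 5/8.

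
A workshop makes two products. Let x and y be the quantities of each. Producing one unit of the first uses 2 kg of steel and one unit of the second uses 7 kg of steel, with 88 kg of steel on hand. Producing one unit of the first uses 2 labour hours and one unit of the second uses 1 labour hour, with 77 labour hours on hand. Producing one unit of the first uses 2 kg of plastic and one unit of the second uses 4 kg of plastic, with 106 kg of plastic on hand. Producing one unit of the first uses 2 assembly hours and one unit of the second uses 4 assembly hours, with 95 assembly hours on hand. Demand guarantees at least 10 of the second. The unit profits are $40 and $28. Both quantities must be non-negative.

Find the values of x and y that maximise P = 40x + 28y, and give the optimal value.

x = 9, y = 10, maximum P = 640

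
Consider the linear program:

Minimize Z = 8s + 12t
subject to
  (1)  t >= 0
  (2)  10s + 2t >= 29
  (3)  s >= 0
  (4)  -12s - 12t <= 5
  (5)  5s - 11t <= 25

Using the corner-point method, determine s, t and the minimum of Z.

s = 29/10, t = 0, minimum Z = 116/5

Vertices and Z = 8s + 12t:
  (29/10, 0) → Z = 116/5
  (5, 0) → Z = 40
  (0, 29/2) → Z = 174
The feasible region is unbounded (it extends along (0, 1), (11, 5)), but Z strictly increases along every unbounded feasible direction, so there is no improving ray and the minimum is attained at a vertex.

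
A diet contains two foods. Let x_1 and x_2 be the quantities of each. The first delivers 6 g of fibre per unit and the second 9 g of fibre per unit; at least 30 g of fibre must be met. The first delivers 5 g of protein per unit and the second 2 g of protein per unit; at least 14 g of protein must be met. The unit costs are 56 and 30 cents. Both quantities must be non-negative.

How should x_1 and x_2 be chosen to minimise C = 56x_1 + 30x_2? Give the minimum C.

x_1 = 2, x_2 = 2, minimum C = 172

Extreme points and C = 56x_1 + 30x_2:
  (0, 7) → C = 210
  (5, 0) → C = 280
  (2, 2) → C = 172
The feasible region is unbounded (it extends along (0, 1), (1, 0)), but C strictly increases along every unbounded feasible direction, so there is no improving ray and the minimum is attained at a vertex.

The binding constraints are 6x_1 + 9x_2 = 30 and 5x_1 + 2x_2 = 14.
Solving simultaneously gives x_1 = 2, x_2 = 2.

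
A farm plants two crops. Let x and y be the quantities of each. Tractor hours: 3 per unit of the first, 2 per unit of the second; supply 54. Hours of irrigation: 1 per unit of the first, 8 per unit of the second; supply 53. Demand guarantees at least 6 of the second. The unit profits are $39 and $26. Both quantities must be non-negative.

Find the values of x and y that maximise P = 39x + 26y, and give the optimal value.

x = 5, y = 6, maximum P = 351

Vertices and P = 39x + 26y:
  (0, 53/8) → P = 689/4
  (0, 6) → P = 156
  (5, 6) → P = 351

The binding constraints are x + 8y = 53 and y = 6.
Solving simultaneously gives x = 5, y = 6.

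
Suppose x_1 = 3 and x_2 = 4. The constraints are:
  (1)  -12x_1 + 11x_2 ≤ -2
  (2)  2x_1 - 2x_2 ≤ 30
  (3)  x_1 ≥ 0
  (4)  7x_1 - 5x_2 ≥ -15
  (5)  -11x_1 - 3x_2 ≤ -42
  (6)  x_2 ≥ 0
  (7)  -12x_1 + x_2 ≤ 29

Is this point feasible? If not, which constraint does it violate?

not feasible — violates (1)

Constraint (1): -12x_1 + 11x_2 = 8, which is not ≤ -2. All other constraints are satisfied.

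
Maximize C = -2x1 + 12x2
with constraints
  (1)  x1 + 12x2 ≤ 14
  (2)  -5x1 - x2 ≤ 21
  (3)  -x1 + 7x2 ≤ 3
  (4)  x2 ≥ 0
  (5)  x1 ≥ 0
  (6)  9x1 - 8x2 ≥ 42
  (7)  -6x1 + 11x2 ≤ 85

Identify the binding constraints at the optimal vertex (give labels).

(1) and (6)

Extreme points and C = -2x1 + 12x2:
  (14, 0) → C = -28
  (154/29, 21/29) → C = -56/29
  (14/3, 0) → C = -28/3

The maximum is at (154/29, 21/29). Substituting into each constraint, equality holds for (1) and (6); the remaining constraints have slack.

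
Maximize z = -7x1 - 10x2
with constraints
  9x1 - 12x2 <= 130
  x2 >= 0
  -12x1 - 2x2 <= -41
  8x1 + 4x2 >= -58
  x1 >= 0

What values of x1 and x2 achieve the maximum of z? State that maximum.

x1 = 41/12, x2 = 0, maximum z = -287/12

Corner points and z = -7x1 - 10x2:
  (130/9, 0) → z = -910/9
  (41/12, 0) → z = -287/12
  (0, 41/2) → z = -205
The feasible region is unbounded (it extends along (0, 1), (4, 3)), but z strictly decreases along every unbounded feasible direction, so there is no improving ray and the maximum is attained at a vertex.

The optimum lies where x2 = 0 and -12x1 - 2x2 = -41.
Solving simultaneously gives x1 = 41/12, x2 = 0.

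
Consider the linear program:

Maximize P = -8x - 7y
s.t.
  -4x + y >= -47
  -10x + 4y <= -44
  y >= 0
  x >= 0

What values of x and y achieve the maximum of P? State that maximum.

x = 22/5, y = 0, maximum P = -176/5

Extreme points and P = -8x - 7y:
  (24, 49) → P = -535
  (47/4, 0) → P = -94
  (22/5, 0) → P = -176/5

At the optimal vertex, -10x + 4y = -44 and y = 0.
Solving simultaneously gives x = 22/5, y = 0.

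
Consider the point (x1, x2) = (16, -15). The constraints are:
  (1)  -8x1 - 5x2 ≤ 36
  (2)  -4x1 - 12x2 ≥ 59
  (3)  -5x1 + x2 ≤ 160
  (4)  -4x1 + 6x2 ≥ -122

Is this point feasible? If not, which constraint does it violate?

not feasible — violates (4)

Constraint (4): -4x1 + 6x2 = -154, which is not ≥ -122. All other constraints are satisfied.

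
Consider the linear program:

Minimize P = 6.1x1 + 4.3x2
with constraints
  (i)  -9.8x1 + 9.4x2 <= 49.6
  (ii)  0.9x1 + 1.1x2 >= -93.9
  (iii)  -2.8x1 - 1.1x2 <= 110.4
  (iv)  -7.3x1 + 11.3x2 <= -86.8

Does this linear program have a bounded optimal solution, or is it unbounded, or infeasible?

Corner points and P = 6.1x1 + 4.3x2:
  (-165/19, -16356/209) → P = -814023/2090
  (-115204/3967, -104896/3967) → P = -5768986/19835
The feasible region has finitely many vertices and no improving ray; the minimum is -814023/2090 at (-165/19, -16356/209).

bounded optimum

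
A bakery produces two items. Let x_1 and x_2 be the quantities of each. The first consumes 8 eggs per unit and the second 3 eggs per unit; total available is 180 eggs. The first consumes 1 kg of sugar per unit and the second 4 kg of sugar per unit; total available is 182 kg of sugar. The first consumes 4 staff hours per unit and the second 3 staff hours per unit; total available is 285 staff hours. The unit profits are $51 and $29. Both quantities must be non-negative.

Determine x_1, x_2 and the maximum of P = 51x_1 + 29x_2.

x_1 = 6, x_2 = 44, maximum P = 1582

Extreme points and P = 51x_1 + 29x_2:
  (0, 0) → P = 0
  (0, 91/2) → P = 2639/2
  (45/2, 0) → P = 2295/2
  (6, 44) → P = 1582

At the optimal vertex, 8x_1 + 3x_2 = 180 and x_1 + 4x_2 = 182.
Solving simultaneously gives x_1 = 6, x_2 = 44.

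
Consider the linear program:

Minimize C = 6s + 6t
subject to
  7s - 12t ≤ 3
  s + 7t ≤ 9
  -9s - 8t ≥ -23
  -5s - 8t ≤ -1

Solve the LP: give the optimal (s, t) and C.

The optimum lies where s + 7t = 9 and -5s - 8t = -1.
Solving simultaneously gives s = -65/27, t = 44/27.

s = -65/27, t = 44/27, minimum C = -14/3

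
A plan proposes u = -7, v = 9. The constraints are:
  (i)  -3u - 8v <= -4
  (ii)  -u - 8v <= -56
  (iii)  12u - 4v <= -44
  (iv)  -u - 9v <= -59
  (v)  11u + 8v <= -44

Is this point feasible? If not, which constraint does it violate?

Constraint (v): 11u + 8v = -5, which is not ≤ -44. All other constraints are satisfied.

not feasible — violates (v)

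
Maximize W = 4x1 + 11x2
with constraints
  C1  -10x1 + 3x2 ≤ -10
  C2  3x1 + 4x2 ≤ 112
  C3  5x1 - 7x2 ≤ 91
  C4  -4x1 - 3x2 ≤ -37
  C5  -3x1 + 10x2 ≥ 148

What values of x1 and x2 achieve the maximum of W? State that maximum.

Corner points and W = 4x1 + 11x2:
  (376/49, 1090/49) → W = 13494/49
  (544/91, 1510/91) → W = 18786/91
  (88/7, 130/7) → W = 1782/7

x1 = 376/49, x2 = 1090/49, maximum W = 13494/49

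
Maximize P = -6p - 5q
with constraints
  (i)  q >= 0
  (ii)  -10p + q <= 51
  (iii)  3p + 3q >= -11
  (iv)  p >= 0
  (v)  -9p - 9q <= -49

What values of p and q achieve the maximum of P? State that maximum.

p = 0, q = 49/9, maximum P = -245/9

Feasible corners and P = -6p - 5q:
  (49/9, 0) → P = -98/3
  (0, 51) → P = -255
  (0, 49/9) → P = -245/9
The feasible region is unbounded (it extends along (1, 10), (1, 0)), but P strictly decreases along every unbounded feasible direction, so there is no improving ray and the maximum is attained at a vertex.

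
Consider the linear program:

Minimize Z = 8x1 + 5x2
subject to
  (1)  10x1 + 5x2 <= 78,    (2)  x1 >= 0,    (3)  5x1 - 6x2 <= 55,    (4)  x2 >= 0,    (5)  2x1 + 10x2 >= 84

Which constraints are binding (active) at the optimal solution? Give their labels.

Feasible corners and Z = 8x1 + 5x2:
  (0, 78/5) → Z = 78
  (4, 38/5) → Z = 70
  (0, 42/5) → Z = 42

The minimum is at (0, 42/5). Substituting into each constraint, equality holds for (2) and (5); the remaining constraints have slack.

(2) and (5)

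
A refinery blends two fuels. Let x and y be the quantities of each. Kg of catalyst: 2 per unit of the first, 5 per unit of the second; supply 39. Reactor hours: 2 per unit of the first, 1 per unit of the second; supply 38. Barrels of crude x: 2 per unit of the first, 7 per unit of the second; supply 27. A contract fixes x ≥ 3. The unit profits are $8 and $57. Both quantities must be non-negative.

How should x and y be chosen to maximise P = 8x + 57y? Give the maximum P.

Feasible corners and P = 8x + 57y:
  (27/2, 0) → P = 108
  (3, 0) → P = 24
  (3, 3) → P = 195

x = 3, y = 3, maximum P = 195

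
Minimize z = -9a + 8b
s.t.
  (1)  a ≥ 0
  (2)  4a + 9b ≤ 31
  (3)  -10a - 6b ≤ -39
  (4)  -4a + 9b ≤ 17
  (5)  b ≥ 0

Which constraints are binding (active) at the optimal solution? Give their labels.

Extreme points and z = -9a + 8b:
  (5/2, 7/3) → z = -23/6
  (31/4, 0) → z = -279/4
  (39/10, 0) → z = -351/10

The minimum is at (31/4, 0). Substituting into each constraint, equality holds for (2) and (5); the remaining constraints have slack.

(2) and (5)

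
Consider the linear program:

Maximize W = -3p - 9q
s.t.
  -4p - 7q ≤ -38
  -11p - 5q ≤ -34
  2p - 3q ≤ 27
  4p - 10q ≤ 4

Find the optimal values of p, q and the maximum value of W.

p = 6, q = 2, maximum W = -36

The feasible region is unbounded (it extends along (3, 2), (-5, 11)), but W strictly decreases along every unbounded feasible direction, so there is no improving ray and the maximum is attained at a vertex.

The optimum lies where -4p - 7q = -38 and 4p - 10q = 4.
Solving simultaneously gives p = 6, q = 2.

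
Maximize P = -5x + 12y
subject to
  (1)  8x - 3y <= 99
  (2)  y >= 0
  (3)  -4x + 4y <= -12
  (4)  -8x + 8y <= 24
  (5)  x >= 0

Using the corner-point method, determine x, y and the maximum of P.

Corner points and P = -5x + 12y:
  (99/8, 0) → P = -495/8
  (18, 15) → P = 90
  (3, 0) → P = -15

x = 18, y = 15, maximum P = 90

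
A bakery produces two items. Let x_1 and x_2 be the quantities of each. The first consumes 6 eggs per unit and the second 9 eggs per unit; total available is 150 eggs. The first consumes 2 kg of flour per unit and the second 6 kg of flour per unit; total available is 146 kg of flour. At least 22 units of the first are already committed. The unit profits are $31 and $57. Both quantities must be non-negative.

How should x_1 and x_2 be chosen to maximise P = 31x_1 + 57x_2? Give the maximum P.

x_1 = 22, x_2 = 2, maximum P = 796

Corner points and P = 31x_1 + 57x_2:
  (25, 0) → P = 775
  (22, 0) → P = 682
  (22, 2) → P = 796

At the optimal vertex, 6x_1 + 9x_2 = 150 and x_1 = 22.
Solving simultaneously gives x_1 = 22, x_2 = 2.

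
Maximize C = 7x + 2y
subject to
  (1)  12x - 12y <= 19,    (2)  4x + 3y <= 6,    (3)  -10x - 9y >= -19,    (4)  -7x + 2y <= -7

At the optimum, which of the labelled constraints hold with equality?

Extreme points and C = 7x + 2y:
  (43/28, -1/21) → C = 895/84
  (23/30, -49/60) → C = 56/15
  (33/29, 14/29) → C = 259/29

The maximum is at (43/28, -1/21). Substituting into each constraint, equality holds for (1) and (2); the remaining constraints have slack.

(1) and (2)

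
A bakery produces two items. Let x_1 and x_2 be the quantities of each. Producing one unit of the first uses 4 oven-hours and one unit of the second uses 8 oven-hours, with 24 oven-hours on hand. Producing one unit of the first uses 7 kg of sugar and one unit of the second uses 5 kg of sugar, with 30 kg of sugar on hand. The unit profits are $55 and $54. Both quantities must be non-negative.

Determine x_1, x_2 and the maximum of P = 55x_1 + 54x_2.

Vertices and P = 55x_1 + 54x_2:
  (0, 0) → P = 0
  (0, 3) → P = 162
  (30/7, 0) → P = 1650/7
  (10/3, 4/3) → P = 766/3

x_1 = 10/3, x_2 = 4/3, maximum P = 766/3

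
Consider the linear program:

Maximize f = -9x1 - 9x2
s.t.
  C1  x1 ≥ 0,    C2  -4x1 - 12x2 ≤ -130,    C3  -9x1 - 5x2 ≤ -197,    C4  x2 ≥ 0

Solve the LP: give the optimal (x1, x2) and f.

Extreme points and f = -9x1 - 9x2:
  (0, 197/5) → f = -1773/5
  (857/44, 191/44) → f = -2358/11
  (65/2, 0) → f = -585/2
The feasible region is unbounded (it extends along (0, 1), (1, 0)), but f strictly decreases along every unbounded feasible direction, so there is no improving ray and the maximum is attained at a vertex.

x1 = 857/44, x2 = 191/44, maximum f = -2358/11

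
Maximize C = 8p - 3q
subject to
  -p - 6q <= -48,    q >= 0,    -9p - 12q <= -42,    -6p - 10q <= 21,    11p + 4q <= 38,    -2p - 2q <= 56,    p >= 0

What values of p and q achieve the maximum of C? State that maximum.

Vertices and C = 8p - 3q:
  (18/31, 245/31) → C = -591/31
  (0, 8) → C = -24
  (0, 19/2) → C = -57/2

At the optimal vertex, -p - 6q = -48 and 11p + 4q = 38.
Solving simultaneously gives p = 18/31, q = 245/31.

p = 18/31, q = 245/31, maximum C = -591/31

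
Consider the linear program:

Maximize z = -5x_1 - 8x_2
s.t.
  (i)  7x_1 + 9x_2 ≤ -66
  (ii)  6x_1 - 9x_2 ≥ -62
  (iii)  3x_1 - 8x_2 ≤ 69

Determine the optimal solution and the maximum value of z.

x_1 = -1117/21, x_2 = -200/7, maximum z = 10385/21

At the optimal vertex, 6x_1 - 9x_2 = -62 and 3x_1 - 8x_2 = 69.
Solving simultaneously gives x_1 = -1117/21, x_2 = -200/7.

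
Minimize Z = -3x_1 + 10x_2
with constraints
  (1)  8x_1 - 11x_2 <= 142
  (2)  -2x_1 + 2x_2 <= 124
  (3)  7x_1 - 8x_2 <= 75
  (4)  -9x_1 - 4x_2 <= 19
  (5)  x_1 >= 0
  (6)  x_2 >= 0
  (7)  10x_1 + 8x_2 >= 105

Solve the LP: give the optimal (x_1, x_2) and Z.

Extreme points and Z = -3x_1 + 10x_2:
  (0, 62) → Z = 620
  (75/7, 0) → Z = -225/7
  (0, 105/8) → Z = 525/4
  (21/2, 0) → Z = -63/2
The feasible region is unbounded (it extends along (8, 7), (1, 1)), but Z strictly increases along every unbounded feasible direction, so there is no improving ray and the minimum is attained at a vertex.

x_1 = 75/7, x_2 = 0, minimum Z = -225/7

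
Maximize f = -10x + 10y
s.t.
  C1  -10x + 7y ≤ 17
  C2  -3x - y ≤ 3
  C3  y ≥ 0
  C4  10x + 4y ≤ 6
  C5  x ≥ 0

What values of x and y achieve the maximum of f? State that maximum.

Feasible corners and f = -10x + 10y:
  (3/5, 0) → f = -6
  (0, 0) → f = 0
  (0, 3/2) → f = 15

At the optimal vertex, 10x + 4y = 6 and x = 0.
Solving simultaneously gives x = 0, y = 3/2.

x = 0, y = 3/2, maximum f = 15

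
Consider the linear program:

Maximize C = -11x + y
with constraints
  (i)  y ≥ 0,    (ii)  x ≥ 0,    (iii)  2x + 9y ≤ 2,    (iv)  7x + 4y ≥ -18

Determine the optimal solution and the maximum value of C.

x = 0, y = 2/9, maximum C = 2/9

Feasible corners and C = -11x + y:
  (0, 0) → C = 0
  (1, 0) → C = -11
  (0, 2/9) → C = 2/9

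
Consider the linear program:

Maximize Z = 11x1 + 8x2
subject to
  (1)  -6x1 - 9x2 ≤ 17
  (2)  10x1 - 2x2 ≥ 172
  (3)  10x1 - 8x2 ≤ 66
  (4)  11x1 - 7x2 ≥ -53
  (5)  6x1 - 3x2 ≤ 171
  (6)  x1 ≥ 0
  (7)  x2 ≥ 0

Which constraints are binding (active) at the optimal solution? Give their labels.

Feasible corners and Z = 11x1 + 8x2:
  (311/15, 53/3) → Z = 1847/5
  (655/24, 1211/24) → Z = 5631/8
  (65, 73) → Z = 1299
  (452/3, 733/3) → Z = 3612

The maximum is at (452/3, 733/3). Substituting into each constraint, equality holds for (4) and (5); the remaining constraints have slack.

(4) and (5)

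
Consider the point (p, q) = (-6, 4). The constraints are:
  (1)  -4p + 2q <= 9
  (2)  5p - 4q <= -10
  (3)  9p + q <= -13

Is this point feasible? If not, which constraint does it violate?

Constraint (1): -4p + 2q = 32, which is not ≤ 9. All other constraints are satisfied.

not feasible — violates (1)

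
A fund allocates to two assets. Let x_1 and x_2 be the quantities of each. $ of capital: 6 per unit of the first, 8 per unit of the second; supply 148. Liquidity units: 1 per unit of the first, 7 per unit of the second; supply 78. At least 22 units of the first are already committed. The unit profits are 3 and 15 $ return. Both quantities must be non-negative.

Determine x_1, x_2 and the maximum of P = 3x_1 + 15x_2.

x_1 = 22, x_2 = 2, maximum P = 96

Vertices and P = 3x_1 + 15x_2:
  (74/3, 0) → P = 74
  (22, 0) → P = 66
  (22, 2) → P = 96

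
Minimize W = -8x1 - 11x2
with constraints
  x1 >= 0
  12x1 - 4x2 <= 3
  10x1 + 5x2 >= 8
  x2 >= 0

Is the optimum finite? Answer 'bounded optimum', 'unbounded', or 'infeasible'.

unbounded

From the feasible point (0, 8/5), moving in the direction (0, 1) keeps every constraint satisfied while W decreases without bound.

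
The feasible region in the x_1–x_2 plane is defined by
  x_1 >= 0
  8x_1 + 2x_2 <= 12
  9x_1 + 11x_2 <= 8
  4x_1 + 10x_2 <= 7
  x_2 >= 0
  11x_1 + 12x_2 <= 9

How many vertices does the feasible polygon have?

5

Pairwise boundary intersections that survive every other constraint:
  (0, 7/10)
  (0, 0)
  (3/46, 31/46)
  (3/13, 7/13)
  (9/11, 0)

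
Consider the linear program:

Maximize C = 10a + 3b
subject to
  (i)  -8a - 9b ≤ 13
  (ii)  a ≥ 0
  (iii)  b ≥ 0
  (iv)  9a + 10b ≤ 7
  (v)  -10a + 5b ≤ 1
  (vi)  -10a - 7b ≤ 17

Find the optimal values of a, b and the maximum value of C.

Extreme points and C = 10a + 3b:
  (0, 0) → C = 0
  (0, 1/5) → C = 3/5
  (7/9, 0) → C = 70/9
  (5/29, 79/145) → C = 487/145

a = 7/9, b = 0, maximum C = 70/9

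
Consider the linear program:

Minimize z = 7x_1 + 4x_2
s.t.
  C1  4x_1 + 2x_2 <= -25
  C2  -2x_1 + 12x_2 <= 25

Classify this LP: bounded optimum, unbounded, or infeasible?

unbounded

From the feasible point (-175/26, 25/26), moving in the direction (-12, -2) keeps every constraint satisfied while z decreases without bound.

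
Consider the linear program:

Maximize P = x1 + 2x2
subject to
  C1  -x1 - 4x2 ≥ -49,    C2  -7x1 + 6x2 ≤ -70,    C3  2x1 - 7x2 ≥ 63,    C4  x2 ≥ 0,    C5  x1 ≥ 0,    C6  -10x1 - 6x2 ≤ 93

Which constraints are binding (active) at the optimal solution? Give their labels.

Extreme points and P = x1 + 2x2:
  (119/3, 7/3) → P = 133/3
  (49, 0) → P = 49
  (63/2, 0) → P = 63/2

The maximum is at (49, 0). Substituting into each constraint, equality holds for C1 and C4; the remaining constraints have slack.

C1 and C4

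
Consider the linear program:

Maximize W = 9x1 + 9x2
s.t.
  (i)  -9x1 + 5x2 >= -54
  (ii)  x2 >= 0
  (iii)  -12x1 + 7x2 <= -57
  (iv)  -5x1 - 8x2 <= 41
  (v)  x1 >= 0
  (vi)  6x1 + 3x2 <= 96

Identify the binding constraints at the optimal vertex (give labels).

(iii) and (vi)

Vertices and W = 9x1 + 9x2:
  (6, 0) → W = 54
  (214/19, 180/19) → W = 3546/19
  (19/4, 0) → W = 171/4
  (281/26, 135/13) → W = 4959/26

The maximum is at (281/26, 135/13). Substituting into each constraint, equality holds for (iii) and (vi); the remaining constraints have slack.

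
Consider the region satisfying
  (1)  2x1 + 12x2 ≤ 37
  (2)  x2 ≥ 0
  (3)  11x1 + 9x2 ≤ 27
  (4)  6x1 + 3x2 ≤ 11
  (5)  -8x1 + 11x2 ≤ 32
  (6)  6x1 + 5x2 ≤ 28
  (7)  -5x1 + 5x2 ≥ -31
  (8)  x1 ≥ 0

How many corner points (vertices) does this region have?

Pairwise boundary intersections that survive every other constraint:
  (11/6, 0)
  (0, 0)
  (6/7, 41/21)
  (9/193, 568/193)
  (0, 32/11)

5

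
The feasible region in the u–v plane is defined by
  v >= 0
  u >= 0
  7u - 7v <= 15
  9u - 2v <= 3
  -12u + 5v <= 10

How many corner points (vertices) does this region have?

Pairwise boundary intersections that survive every other constraint:
  (0, 0)
  (1/3, 0)
  (0, 2)
  (5/3, 6)

4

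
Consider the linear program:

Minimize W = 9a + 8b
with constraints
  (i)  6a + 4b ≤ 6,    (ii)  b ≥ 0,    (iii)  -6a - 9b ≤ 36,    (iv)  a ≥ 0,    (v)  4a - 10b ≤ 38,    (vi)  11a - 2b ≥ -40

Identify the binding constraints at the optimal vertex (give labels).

Vertices and W = 9a + 8b:
  (1, 0) → W = 9
  (0, 3/2) → W = 12
  (0, 0) → W = 0

The minimum is at (0, 0). Substituting into each constraint, equality holds for (ii) and (iv); the remaining constraints have slack.

(ii) and (iv)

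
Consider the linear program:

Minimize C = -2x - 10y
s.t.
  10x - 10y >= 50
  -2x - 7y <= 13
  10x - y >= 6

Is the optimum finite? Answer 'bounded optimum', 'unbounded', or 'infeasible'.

From the feasible point (22/9, -23/9), moving in the direction (10, 10) keeps every constraint satisfied while C decreases without bound.

unbounded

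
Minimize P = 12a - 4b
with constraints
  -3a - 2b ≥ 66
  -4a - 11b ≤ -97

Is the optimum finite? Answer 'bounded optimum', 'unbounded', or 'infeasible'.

From the feasible point (-184/5, 111/5), moving in the direction (-11, 4) keeps every constraint satisfied while P decreases without bound.

unbounded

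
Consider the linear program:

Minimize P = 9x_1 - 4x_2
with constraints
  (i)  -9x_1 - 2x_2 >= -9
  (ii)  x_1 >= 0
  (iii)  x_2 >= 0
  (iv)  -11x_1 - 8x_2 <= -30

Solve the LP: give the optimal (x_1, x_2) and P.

Vertices and P = 9x_1 - 4x_2:
  (0, 9/2) → P = -18
  (6/25, 171/50) → P = -288/25
  (0, 15/4) → P = -15

At the optimal vertex, -9x_1 - 2x_2 = -9 and x_1 = 0.
Solving simultaneously gives x_1 = 0, x_2 = 9/2.

x_1 = 0, x_2 = 9/2, minimum P = -18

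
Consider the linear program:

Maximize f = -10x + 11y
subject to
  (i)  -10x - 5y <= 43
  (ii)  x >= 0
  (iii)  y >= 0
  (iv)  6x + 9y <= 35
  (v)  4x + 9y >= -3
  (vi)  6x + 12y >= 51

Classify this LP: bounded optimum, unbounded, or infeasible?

The boundaries -10x - 5y = 43 and 6x + 9y = 35 meet at (-281/30, 152/15), but that point violates x ≥ 0. Every candidate vertex is excluded by some other constraint, so the feasible region is empty.

infeasible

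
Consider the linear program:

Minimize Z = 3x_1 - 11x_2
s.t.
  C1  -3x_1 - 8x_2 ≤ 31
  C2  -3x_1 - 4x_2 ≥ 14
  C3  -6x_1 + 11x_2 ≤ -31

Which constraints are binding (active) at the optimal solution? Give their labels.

C2 and C3

Vertices and Z = 3x_1 - 11x_2:
  (1, -17/4) → Z = 199/4
  (-31/27, -31/9) → Z = 310/9
  (-10/19, -59/19) → Z = 619/19

The minimum is at (-10/19, -59/19). Substituting into each constraint, equality holds for C2 and C3; the remaining constraints have slack.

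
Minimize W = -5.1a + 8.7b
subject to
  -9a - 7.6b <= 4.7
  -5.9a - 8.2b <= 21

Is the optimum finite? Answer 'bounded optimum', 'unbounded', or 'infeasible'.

From the feasible point (6053/1448, -16127/2896), moving in the direction (8.2, -5.9) keeps every constraint satisfied while W decreases without bound.

unbounded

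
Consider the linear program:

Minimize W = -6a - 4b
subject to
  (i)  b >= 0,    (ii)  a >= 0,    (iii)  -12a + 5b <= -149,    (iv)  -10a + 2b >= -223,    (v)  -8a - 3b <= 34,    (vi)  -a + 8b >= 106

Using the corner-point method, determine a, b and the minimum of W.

Feasible corners and W = -6a - 4b:
  (817/26, 593/13) → W = -371
  (246/13, 203/13) → W = -176
  (998/39, 1283/78) → W = -658/3

a = 817/26, b = 593/13, minimum W = -371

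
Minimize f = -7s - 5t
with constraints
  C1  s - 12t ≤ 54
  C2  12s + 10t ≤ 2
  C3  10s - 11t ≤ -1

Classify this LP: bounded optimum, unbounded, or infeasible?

bounded optimum

Feasible corners and f = -7s - 5t:
  (-606/109, -541/109) → f = 6947/109
  (3/58, 4/29) → f = -61/58
The feasible region has finitely many vertices and no improving ray; the minimum is -61/58 at (3/58, 4/29).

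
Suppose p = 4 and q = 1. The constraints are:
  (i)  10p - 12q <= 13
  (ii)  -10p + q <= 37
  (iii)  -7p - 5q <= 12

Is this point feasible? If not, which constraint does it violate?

not feasible — violates (i)

Constraint (i): 10p - 12q = 28, which is not ≤ 13. All other constraints are satisfied.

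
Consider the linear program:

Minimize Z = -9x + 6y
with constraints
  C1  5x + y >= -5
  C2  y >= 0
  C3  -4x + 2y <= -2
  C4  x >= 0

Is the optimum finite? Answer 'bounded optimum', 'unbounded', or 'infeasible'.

From the feasible point (1/2, 0), moving in the direction (1, 0) keeps every constraint satisfied while Z decreases without bound.

unbounded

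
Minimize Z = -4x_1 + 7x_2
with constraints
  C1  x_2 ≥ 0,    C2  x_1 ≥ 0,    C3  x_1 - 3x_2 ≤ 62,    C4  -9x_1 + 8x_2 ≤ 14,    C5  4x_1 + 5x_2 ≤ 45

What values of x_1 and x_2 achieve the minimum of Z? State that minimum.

Extreme points and Z = -4x_1 + 7x_2:
  (0, 0) → Z = 0
  (45/4, 0) → Z = -45
  (0, 7/4) → Z = 49/4
  (290/77, 461/77) → Z = 2067/77

The binding constraints are x_2 = 0 and 4x_1 + 5x_2 = 45.
Solving simultaneously gives x_1 = 45/4, x_2 = 0.

x_1 = 45/4, x_2 = 0, minimum Z = -45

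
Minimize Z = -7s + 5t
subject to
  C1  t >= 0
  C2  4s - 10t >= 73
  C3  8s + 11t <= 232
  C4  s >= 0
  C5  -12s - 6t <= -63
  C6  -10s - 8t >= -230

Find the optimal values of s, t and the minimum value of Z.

Vertices and Z = -7s + 5t:
  (73/4, 0) → Z = -511/4
  (23, 0) → Z = -161
  (721/33, 95/66) → Z = -9619/66

s = 23, t = 0, minimum Z = -161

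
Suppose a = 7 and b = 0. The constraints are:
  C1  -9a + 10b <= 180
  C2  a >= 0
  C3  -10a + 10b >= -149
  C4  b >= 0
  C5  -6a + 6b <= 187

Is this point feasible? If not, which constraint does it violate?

feasible

C1: -63 ≤ 180 ✓
C2: 7 ≥ 0 ✓
C3: -70 ≥ -149 ✓
C4: 0 ≥ 0 ✓
C5: -42 ≤ 187 ✓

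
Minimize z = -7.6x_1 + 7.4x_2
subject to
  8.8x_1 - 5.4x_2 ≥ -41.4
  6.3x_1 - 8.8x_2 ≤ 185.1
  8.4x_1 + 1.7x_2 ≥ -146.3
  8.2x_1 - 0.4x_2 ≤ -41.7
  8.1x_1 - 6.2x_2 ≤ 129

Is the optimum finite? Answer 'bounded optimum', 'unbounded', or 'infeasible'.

Extreme points and z = -7.6x_1 + 7.4x_2:
  (-10755/754, -5873/377) → z = -12956/1885
  (-10431/2038, -687/1019) → z = 34554/1019
  (-97277/8463, -11793/403) → z = -1093327/8463
  (-11025/1741, -178053/6964) → z = -4912161/34820
The feasible region has finitely many vertices and no improving ray; the minimum is -4912161/34820 at (-11025/1741, -178053/6964).

bounded optimum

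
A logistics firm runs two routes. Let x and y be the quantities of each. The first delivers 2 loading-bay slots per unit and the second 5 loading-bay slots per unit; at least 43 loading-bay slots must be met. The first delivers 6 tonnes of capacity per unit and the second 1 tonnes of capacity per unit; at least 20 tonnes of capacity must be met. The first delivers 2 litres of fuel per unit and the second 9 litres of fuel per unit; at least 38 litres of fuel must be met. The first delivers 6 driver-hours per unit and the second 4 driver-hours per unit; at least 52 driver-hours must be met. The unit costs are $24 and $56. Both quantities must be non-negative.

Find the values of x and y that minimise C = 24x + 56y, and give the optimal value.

Extreme points and C = 24x + 56y:
  (0, 20) → C = 1120
  (43/2, 0) → C = 516
  (4, 7) → C = 488
  (14/9, 32/3) → C = 1904/3
The feasible region is unbounded (it extends along (0, 1), (1, 0)), but C strictly increases along every unbounded feasible direction, so there is no improving ray and the minimum is attained at a vertex.

x = 4, y = 7, minimum C = 488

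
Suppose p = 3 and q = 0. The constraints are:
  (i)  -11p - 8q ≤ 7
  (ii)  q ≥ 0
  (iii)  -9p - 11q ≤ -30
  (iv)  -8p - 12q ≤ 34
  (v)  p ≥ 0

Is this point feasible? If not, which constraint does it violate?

Constraint (iii): -9p - 11q = -27, which is not ≤ -30. All other constraints are satisfied.

not feasible — violates (iii)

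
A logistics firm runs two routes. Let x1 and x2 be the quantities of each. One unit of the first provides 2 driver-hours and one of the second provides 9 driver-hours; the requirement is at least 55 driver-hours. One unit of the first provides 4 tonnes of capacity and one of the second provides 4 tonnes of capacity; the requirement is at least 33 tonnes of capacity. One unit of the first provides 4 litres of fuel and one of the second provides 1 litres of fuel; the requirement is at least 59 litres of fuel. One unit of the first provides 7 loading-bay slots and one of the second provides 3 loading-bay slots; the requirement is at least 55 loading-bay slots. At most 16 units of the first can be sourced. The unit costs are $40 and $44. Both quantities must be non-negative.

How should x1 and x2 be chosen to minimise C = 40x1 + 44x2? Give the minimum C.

The feasible region is unbounded (it extends along (0, 1)), but C strictly increases along every unbounded feasible direction, so there is no improving ray and the minimum is attained at a vertex.

x1 = 14, x2 = 3, minimum C = 692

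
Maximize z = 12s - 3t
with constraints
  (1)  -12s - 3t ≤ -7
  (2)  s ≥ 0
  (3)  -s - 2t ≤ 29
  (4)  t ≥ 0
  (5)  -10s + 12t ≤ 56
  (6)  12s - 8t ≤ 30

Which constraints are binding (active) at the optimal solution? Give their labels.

Feasible corners and z = 12s - 3t:
  (0, 7/3) → z = -7
  (7/12, 0) → z = 7
  (0, 14/3) → z = -14
  (5/2, 0) → z = 30
  (101/8, 243/16) → z = 1695/16

The maximum is at (101/8, 243/16). Substituting into each constraint, equality holds for (5) and (6); the remaining constraints have slack.

(5) and (6)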